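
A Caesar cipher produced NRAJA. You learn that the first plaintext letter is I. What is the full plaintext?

From the crib: N(13)−I(8)=5, so the shift is 5.
Subtract 5 from each ciphertext letter:
N(13): 13−5=8 → I
R(17): 17−5=12 → M
A(0): 0−5=-5≡21 → V
J(9): 9−5=4 → E
A(0): 0−5=-5≡21 → V

IMVEV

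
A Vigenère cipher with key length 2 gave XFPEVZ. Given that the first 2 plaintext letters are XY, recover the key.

Subtract each crib letter from the matching ciphertext letter (mod 26):
X(23)−X(23)=0 → A
F(5)−Y(24)=-19≡7 → H

AH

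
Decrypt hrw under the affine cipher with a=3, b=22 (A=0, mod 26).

vha

The inverse of 3 mod 26 is 9, since 3·9=27≡1. Apply D(y)=9·(y−22) mod 26:
h(7): 9·(7−22)=-135≡21 → v
r(17): 9·(17−22)=-45≡7 → h
w(22): 9·(22−22)=0 → a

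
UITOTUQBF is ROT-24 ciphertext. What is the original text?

U(20): 20−24=-4≡22 → W
I(8): 8−24=-16≡10 → K
T(19): 19−24=-5≡21 → V
O(14): 14−24=-10≡16 → Q
T(19): 19−24=-5≡21 → V
U(20): 20−24=-4≡22 → W
Q(16): 16−24=-8≡18 → S
B(1): 1−24=-23≡3 → D
F(5): 5−24=-19≡7 → H

WKVQVWSDH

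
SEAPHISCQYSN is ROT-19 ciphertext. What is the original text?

ZLHWOPZJXFZU

S(18): 18−19=-1≡25 → Z
E(4): 4−19=-15≡11 → L
A(0): 0−19=-19≡7 → H
P(15): 15−19=-4≡22 → W
H(7): 7−19=-12≡14 → O
I(8): 8−19=-11≡15 → P
S(18): 18−19=-1≡25 → Z
C(2): 2−19=-17≡9 → J
Q(16): 16−19=-3≡23 → X
Y(24): 24−19=5 → F
S(18): 18−19=-1≡25 → Z
N(13): 13−19=-6≡20 → U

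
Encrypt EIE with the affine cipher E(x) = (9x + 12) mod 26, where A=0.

WGW

E(4): 9·4+12=48≡22 → W
I(8): 9·8+12=84≡6 → G
E(4): 9·4+12=48≡22 → W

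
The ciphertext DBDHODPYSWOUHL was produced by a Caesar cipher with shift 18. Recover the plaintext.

D(3): 3−18=-15≡11 → L
B(1): 1−18=-17≡9 → J
D(3): 3−18=-15≡11 → L
H(7): 7−18=-11≡15 → P
O(14): 14−18=-4≡22 → W
D(3): 3−18=-15≡11 → L
P(15): 15−18=-3≡23 → X
Y(24): 24−18=6 → G
S(18): 18−18=0 → A
W(22): 22−18=4 → E
O(14): 14−18=-4≡22 → W
U(20): 20−18=2 → C
H(7): 7−18=-11≡15 → P
L(11): 11−18=-7≡19 → T

LJLPWLXGAEWCPT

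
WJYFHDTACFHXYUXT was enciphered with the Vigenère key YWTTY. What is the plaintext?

Repeat the key across the ciphertext: YWTTYYWTTYYWTTYY
W(22)−Y(24): -2≡24 → Y
J(9)−W(22): -13≡13 → N
Y(24)−T(19): 5 → F
F(5)−T(19): -14≡12 → M
H(7)−Y(24): -17≡9 → J
D(3)−Y(24): -21≡5 → F
T(19)−W(22): -3≡23 → X
A(0)−T(19): -19≡7 → H
C(2)−T(19): -17≡9 → J
F(5)−Y(24): -19≡7 → H
H(7)−Y(24): -17≡9 → J
X(23)−W(22): 1 → B
Y(24)−T(19): 5 → F
U(20)−T(19): 1 → B
X(23)−Y(24): -1≡25 → Z
T(19)−Y(24): -5≡21 → V

YNFMJFXHJHJBFBZV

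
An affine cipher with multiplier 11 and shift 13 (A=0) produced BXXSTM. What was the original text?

The inverse of 11 mod 26 is 19, since 11·19=209≡1. Apply D(y)=19·(y−13) mod 26:
B(1): 19·(1−13)=-228≡6 → G
X(23): 19·(23−13)=190≡8 → I
X(23): 19·(23−13)=190≡8 → I
S(18): 19·(18−13)=95≡17 → R
T(19): 19·(19−13)=114≡10 → K
M(12): 19·(12−13)=-19≡7 → H

GIIRKH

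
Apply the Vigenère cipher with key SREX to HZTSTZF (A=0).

ZQXPLQJ

Repeat the key across the message: SREXSRE
H(7)+S(18): 25 → Z
Z(25)+R(17): 42≡16 → Q
T(19)+E(4): 23 → X
S(18)+X(23): 41≡15 → P
T(19)+S(18): 37≡11 → L
Z(25)+R(17): 42≡16 → Q
F(5)+E(4): 9 → J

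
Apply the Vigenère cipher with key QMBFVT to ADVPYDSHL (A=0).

QPWUTWITM

Repeat the key across the message: QMBFVTQMB
A(0)+Q(16): 16 → Q
D(3)+M(12): 15 → P
V(21)+B(1): 22 → W
P(15)+F(5): 20 → U
Y(24)+V(21): 45≡19 → T
D(3)+T(19): 22 → W
S(18)+Q(16): 34≡8 → I
H(7)+M(12): 19 → T
L(11)+B(1): 12 → M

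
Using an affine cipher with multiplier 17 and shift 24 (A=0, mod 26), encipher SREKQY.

S(18): 17·18+24=330≡18 → S
R(17): 17·17+24=313≡1 → B
E(4): 17·4+24=92≡14 → O
K(10): 17·10+24=194≡12 → M
Q(16): 17·16+24=296≡10 → K
Y(24): 17·24+24=432≡16 → Q

SBOMKQ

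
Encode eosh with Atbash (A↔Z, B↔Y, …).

vlhs

e(4) → v(21)
o(14) → l(11)
s(18) → h(7)
h(7) → s(18)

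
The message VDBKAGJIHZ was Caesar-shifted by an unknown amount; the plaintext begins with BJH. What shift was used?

From the crib: V(21)−B(1)=20, so the shift is 20.

20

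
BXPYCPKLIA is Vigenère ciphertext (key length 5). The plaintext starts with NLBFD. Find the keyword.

OMOTZ

Subtract each crib letter from the matching ciphertext letter (mod 26):
B(1)−N(13)=-12≡14 → O
X(23)−L(11)=12 → M
P(15)−B(1)=14 → O
Y(24)−F(5)=19 → T
C(2)−D(3)=-1≡25 → Z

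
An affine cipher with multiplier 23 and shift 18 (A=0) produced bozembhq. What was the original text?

xkpwcxvs

The inverse of 23 mod 26 is 17, since 23·17=391≡1. Apply D(y)=17·(y−18) mod 26:
b(1): 17·(1−18)=-289≡23 → x
o(14): 17·(14−18)=-68≡10 → k
z(25): 17·(25−18)=119≡15 → p
e(4): 17·(4−18)=-238≡22 → w
m(12): 17·(12−18)=-102≡2 → c
b(1): 17·(1−18)=-289≡23 → x
h(7): 17·(7−18)=-187≡21 → v
q(16): 17·(16−18)=-34≡18 → s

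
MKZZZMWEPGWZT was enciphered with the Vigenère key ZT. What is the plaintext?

NRAGATXLQNXGU

Repeat the key across the ciphertext: ZTZTZTZTZTZTZ
M(12)−Z(25): -13≡13 → N
K(10)−T(19): -9≡17 → R
Z(25)−Z(25): 0 → A
Z(25)−T(19): 6 → G
Z(25)−Z(25): 0 → A
M(12)−T(19): -7≡19 → T
W(22)−Z(25): -3≡23 → X
E(4)−T(19): -15≡11 → L
P(15)−Z(25): -10≡16 → Q
G(6)−T(19): -13≡13 → N
W(22)−Z(25): -3≡23 → X
Z(25)−T(19): 6 → G
T(19)−Z(25): -6≡20 → U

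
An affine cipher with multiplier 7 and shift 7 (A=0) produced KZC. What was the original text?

TKD

The inverse of 7 mod 26 is 15, since 7·15=105≡1. Apply D(y)=15·(y−7) mod 26:
K(10): 15·(10−7)=45≡19 → T
Z(25): 15·(25−7)=270≡10 → K
C(2): 15·(2−7)=-75≡3 → D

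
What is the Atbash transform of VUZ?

EFA

V(21) → E(4)
U(20) → F(5)
Z(25) → A(0)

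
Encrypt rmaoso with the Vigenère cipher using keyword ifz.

Repeat the key across the message: ifzifz
r(17)+i(8): 25 → z
m(12)+f(5): 17 → r
a(0)+z(25): 25 → z
o(14)+i(8): 22 → w
s(18)+f(5): 23 → x
o(14)+z(25): 39≡13 → n

zrzwxn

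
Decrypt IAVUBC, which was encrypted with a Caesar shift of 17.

RJEDKL

I(8): 8−17=-9≡17 → R
A(0): 0−17=-17≡9 → J
V(21): 21−17=4 → E
U(20): 20−17=3 → D
B(1): 1−17=-16≡10 → K
C(2): 2−17=-15≡11 → L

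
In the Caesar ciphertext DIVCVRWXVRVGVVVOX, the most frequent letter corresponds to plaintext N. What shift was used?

8

The most frequent ciphertext letter is V (appears 7 times).
V is position 21; N is position 13.
Shift = 8.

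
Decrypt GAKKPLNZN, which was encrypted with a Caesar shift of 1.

G(6): 6−1=5 → F
A(0): 0−1=-1≡25 → Z
K(10): 10−1=9 → J
K(10): 10−1=9 → J
P(15): 15−1=14 → O
L(11): 11−1=10 → K
N(13): 13−1=12 → M
Z(25): 25−1=24 → Y
N(13): 13−1=12 → M

FZJJOKMYM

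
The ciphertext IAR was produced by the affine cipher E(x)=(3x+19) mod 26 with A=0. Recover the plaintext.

The inverse of 3 mod 26 is 9, since 3·9=27≡1. Apply D(y)=9·(y−19) mod 26:
I(8): 9·(8−19)=-99≡5 → F
A(0): 9·(0−19)=-171≡11 → L
R(17): 9·(17−19)=-18≡8 → I

FLI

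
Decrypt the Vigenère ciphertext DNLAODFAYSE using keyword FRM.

YWZVXRAJMNN

Repeat the key across the ciphertext: FRMFRMFRMFR
D(3)−F(5): -2≡24 → Y
N(13)−R(17): -4≡22 → W
L(11)−M(12): -1≡25 → Z
A(0)−F(5): -5≡21 → V
O(14)−R(17): -3≡23 → X
D(3)−M(12): -9≡17 → R
F(5)−F(5): 0 → A
A(0)−R(17): -17≡9 → J
Y(24)−M(12): 12 → M
S(18)−F(5): 13 → N
E(4)−R(17): -13≡13 → N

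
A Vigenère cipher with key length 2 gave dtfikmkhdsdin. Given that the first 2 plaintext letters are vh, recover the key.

im

Subtract each crib letter from the matching ciphertext letter (mod 26):
d(3)−v(21)=-18≡8 → i
t(19)−h(7)=12 → m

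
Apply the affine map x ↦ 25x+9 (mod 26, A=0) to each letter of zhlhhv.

z(25): 25·25+9=634≡10 → k
h(7): 25·7+9=184≡2 → c
l(11): 25·11+9=284≡24 → y
h(7): 25·7+9=184≡2 → c
h(7): 25·7+9=184≡2 → c
v(21): 25·21+9=534≡14 → o

kcycco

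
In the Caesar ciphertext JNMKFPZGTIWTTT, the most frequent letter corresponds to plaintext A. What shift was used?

19

The most frequent ciphertext letter is T (appears 4 times).
T is position 19; A is position 0.
Shift = 19.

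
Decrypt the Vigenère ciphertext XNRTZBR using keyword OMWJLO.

Repeat the key across the ciphertext: OMWJLOO
X(23)−O(14): 9 → J
N(13)−M(12): 1 → B
R(17)−W(22): -5≡21 → V
T(19)−J(9): 10 → K
Z(25)−L(11): 14 → O
B(1)−O(14): -13≡13 → N
R(17)−O(14): 3 → D

JBVKOND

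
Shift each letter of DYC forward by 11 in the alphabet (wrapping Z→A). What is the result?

D(3): 3+11=14 → O
Y(24): 24+11=35≡9 → J
C(2): 2+11=13 → N

OJN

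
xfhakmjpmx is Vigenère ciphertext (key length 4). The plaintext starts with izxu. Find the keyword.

Subtract each crib letter from the matching ciphertext letter (mod 26):
x(23)−i(8)=15 → p
f(5)−z(25)=-20≡6 → g
h(7)−x(23)=-16≡10 → k
a(0)−u(20)=-20≡6 → g

pgkg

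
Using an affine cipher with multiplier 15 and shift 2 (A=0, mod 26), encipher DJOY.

VHEY

D(3): 15·3+2=47≡21 → V
J(9): 15·9+2=137≡7 → H
O(14): 15·14+2=212≡4 → E
Y(24): 15·24+2=362≡24 → Y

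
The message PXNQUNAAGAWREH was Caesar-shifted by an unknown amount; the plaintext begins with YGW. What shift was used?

17

From the crib: P(15)−Y(24)=-9≡17, so the shift is 17.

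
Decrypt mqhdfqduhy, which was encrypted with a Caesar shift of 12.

aevrterivm

m(12): 12−12=0 → a
q(16): 16−12=4 → e
h(7): 7−12=-5≡21 → v
d(3): 3−12=-9≡17 → r
f(5): 5−12=-7≡19 → t
q(16): 16−12=4 → e
d(3): 3−12=-9≡17 → r
u(20): 20−12=8 → i
h(7): 7−12=-5≡21 → v
y(24): 24−12=12 → m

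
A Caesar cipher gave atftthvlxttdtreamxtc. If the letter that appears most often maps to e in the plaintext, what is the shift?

15

The most frequent ciphertext letter is t (appears 7 times).
t is position 19; e is position 4.
Shift = 15.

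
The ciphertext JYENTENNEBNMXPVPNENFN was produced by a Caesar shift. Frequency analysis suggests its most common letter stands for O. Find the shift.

The most frequent ciphertext letter is N (appears 7 times).
N is position 13; O is position 14.
Shift = -1≡25.

25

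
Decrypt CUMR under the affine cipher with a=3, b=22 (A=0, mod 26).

The inverse of 3 mod 26 is 9, since 3·9=27≡1. Apply D(y)=9·(y−22) mod 26:
C(2): 9·(2−22)=-180≡2 → C
U(20): 9·(20−22)=-18≡8 → I
M(12): 9·(12−22)=-90≡14 → O
R(17): 9·(17−22)=-45≡7 → H

CIOH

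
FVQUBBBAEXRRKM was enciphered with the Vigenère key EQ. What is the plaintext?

BFMEXLXKAHNBGW

Repeat the key across the ciphertext: EQEQEQEQEQEQEQ
F(5)−E(4): 1 → B
V(21)−Q(16): 5 → F
Q(16)−E(4): 12 → M
U(20)−Q(16): 4 → E
B(1)−E(4): -3≡23 → X
B(1)−Q(16): -15≡11 → L
B(1)−E(4): -3≡23 → X
A(0)−Q(16): -16≡10 → K
E(4)−E(4): 0 → A
X(23)−Q(16): 7 → H
R(17)−E(4): 13 → N
R(17)−Q(16): 1 → B
K(10)−E(4): 6 → G
M(12)−Q(16): -4≡22 → W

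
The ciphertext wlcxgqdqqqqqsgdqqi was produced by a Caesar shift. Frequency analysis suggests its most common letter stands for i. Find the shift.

The most frequent ciphertext letter is q (appears 8 times).
q is position 16; i is position 8.
Shift = 8.

8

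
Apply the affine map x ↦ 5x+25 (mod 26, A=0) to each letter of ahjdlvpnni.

zisocawmmn

a(0): 5·0+25=25 → z
h(7): 5·7+25=60≡8 → i
j(9): 5·9+25=70≡18 → s
d(3): 5·3+25=40≡14 → o
l(11): 5·11+25=80≡2 → c
v(21): 5·21+25=130≡0 → a
p(15): 5·15+25=100≡22 → w
n(13): 5·13+25=90≡12 → m
n(13): 5·13+25=90≡12 → m
i(8): 5·8+25=65≡13 → n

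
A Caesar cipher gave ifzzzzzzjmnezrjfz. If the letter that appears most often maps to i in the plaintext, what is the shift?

The most frequent ciphertext letter is z (appears 8 times).
z is position 25; i is position 8.
Shift = 17.

17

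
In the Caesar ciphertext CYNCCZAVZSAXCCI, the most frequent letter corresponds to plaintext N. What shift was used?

15

The most frequent ciphertext letter is C (appears 5 times).
C is position 2; N is position 13.
Shift = -11≡15.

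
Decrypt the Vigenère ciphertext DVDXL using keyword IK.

Repeat the key across the ciphertext: IKIKI
D(3)−I(8): -5≡21 → V
V(21)−K(10): 11 → L
D(3)−I(8): -5≡21 → V
X(23)−K(10): 13 → N
L(11)−I(8): 3 → D

VLVND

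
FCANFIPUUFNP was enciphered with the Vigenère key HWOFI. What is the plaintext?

YGMIXBTGPXGT

Repeat the key across the ciphertext: HWOFIHWOFIHW
F(5)−H(7): -2≡24 → Y
C(2)−W(22): -20≡6 → G
A(0)−O(14): -14≡12 → M
N(13)−F(5): 8 → I
F(5)−I(8): -3≡23 → X
I(8)−H(7): 1 → B
P(15)−W(22): -7≡19 → T
U(20)−O(14): 6 → G
U(20)−F(5): 15 → P
F(5)−I(8): -3≡23 → X
N(13)−H(7): 6 → G
P(15)−W(22): -7≡19 → T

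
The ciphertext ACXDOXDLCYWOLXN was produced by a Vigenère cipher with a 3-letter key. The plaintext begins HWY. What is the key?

Subtract each crib letter from the matching ciphertext letter (mod 26):
A(0)−H(7)=-7≡19 → T
C(2)−W(22)=-20≡6 → G
X(23)−Y(24)=-1≡25 → Z

TGZ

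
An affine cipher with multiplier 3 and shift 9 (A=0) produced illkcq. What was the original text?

rssjpl

The inverse of 3 mod 26 is 9, since 3·9=27≡1. Apply D(y)=9·(y−9) mod 26:
i(8): 9·(8−9)=-9≡17 → r
l(11): 9·(11−9)=18 → s
l(11): 9·(11−9)=18 → s
k(10): 9·(10−9)=9 → j
c(2): 9·(2−9)=-63≡15 → p
q(16): 9·(16−9)=63≡11 → l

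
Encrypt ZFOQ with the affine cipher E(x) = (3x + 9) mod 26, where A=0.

GYZF

Z(25): 3·25+9=84≡6 → G
F(5): 3·5+9=24 → Y
O(14): 3·14+9=51≡25 → Z
Q(16): 3·16+9=57≡5 → F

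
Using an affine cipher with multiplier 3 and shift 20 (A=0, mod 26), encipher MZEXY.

ERGLO

M(12): 3·12+20=56≡4 → E
Z(25): 3·25+20=95≡17 → R
E(4): 3·4+20=32≡6 → G
X(23): 3·23+20=89≡11 → L
Y(24): 3·24+20=92≡14 → O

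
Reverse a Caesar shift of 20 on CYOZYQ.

C(2): 2−20=-18≡8 → I
Y(24): 24−20=4 → E
O(14): 14−20=-6≡20 → U
Z(25): 25−20=5 → F
Y(24): 24−20=4 → E
Q(16): 16−20=-4≡22 → W

IEUFEW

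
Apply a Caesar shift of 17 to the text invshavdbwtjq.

i(8): 8+17=25 → z
n(13): 13+17=30≡4 → e
v(21): 21+17=38≡12 → m
s(18): 18+17=35≡9 → j
h(7): 7+17=24 → y
a(0): 0+17=17 → r
v(21): 21+17=38≡12 → m
d(3): 3+17=20 → u
b(1): 1+17=18 → s
w(22): 22+17=39≡13 → n
t(19): 19+17=36≡10 → k
j(9): 9+17=26≡0 → a
q(16): 16+17=33≡7 → h

zemjyrmusnkah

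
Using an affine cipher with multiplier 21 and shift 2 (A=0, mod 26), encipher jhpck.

jtfse

j(9): 21·9+2=191≡9 → j
h(7): 21·7+2=149≡19 → t
p(15): 21·15+2=317≡5 → f
c(2): 21·2+2=44≡18 → s
k(10): 21·10+2=212≡4 → e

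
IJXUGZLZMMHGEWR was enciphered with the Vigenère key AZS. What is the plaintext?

Repeat the key across the ciphertext: AZSAZSAZSAZSAZS
I(8)−A(0): 8 → I
J(9)−Z(25): -16≡10 → K
X(23)−S(18): 5 → F
U(20)−A(0): 20 → U
G(6)−Z(25): -19≡7 → H
Z(25)−S(18): 7 → H
L(11)−A(0): 11 → L
Z(25)−Z(25): 0 → A
M(12)−S(18): -6≡20 → U
M(12)−A(0): 12 → M
H(7)−Z(25): -18≡8 → I
G(6)−S(18): -12≡14 → O
E(4)−A(0): 4 → E
W(22)−Z(25): -3≡23 → X
R(17)−S(18): -1≡25 → Z

IKFUHHLAUMIOEXZ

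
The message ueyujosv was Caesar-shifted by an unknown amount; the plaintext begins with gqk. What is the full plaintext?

gqkgvaeh

From the crib: u(20)−g(6)=14, so the shift is 14.
Subtract 14 from each ciphertext letter:
u(20): 20−14=6 → g
e(4): 4−14=-10≡16 → q
y(24): 24−14=10 → k
u(20): 20−14=6 → g
j(9): 9−14=-5≡21 → v
o(14): 14−14=0 → a
s(18): 18−14=4 → e
v(21): 21−14=7 → h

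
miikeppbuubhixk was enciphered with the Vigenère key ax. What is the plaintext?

Repeat the key across the ciphertext: axaxaxaxaxaxaxa
m(12)−a(0): 12 → m
i(8)−x(23): -15≡11 → l
i(8)−a(0): 8 → i
k(10)−x(23): -13≡13 → n
e(4)−a(0): 4 → e
p(15)−x(23): -8≡18 → s
p(15)−a(0): 15 → p
b(1)−x(23): -22≡4 → e
u(20)−a(0): 20 → u
u(20)−x(23): -3≡23 → x
b(1)−a(0): 1 → b
h(7)−x(23): -16≡10 → k
i(8)−a(0): 8 → i
x(23)−x(23): 0 → a
k(10)−a(0): 10 → k

mlinespeuxbkiak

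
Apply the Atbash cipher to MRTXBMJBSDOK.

NIGCYNQYHWLP

M(12) → N(13)
R(17) → I(8)
T(19) → G(6)
X(23) → C(2)
B(1) → Y(24)
M(12) → N(13)
J(9) → Q(16)
B(1) → Y(24)
S(18) → H(7)
D(3) → W(22)
O(14) → L(11)
K(10) → P(15)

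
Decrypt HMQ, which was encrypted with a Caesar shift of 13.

UZD

H(7): 7−13=-6≡20 → U
M(12): 12−13=-1≡25 → Z
Q(16): 16−13=3 → D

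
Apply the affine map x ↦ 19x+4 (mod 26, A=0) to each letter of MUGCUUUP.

M(12): 19·12+4=232≡24 → Y
U(20): 19·20+4=384≡20 → U
G(6): 19·6+4=118≡14 → O
C(2): 19·2+4=42≡16 → Q
U(20): 19·20+4=384≡20 → U
U(20): 19·20+4=384≡20 → U
U(20): 19·20+4=384≡20 → U
P(15): 19·15+4=289≡3 → D

YUOQUUUD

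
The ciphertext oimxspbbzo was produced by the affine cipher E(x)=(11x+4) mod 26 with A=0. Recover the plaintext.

iywxgbvvji

The inverse of 11 mod 26 is 19, since 11·19=209≡1. Apply D(y)=19·(y−4) mod 26:
o(14): 19·(14−4)=190≡8 → i
i(8): 19·(8−4)=76≡24 → y
m(12): 19·(12−4)=152≡22 → w
x(23): 19·(23−4)=361≡23 → x
s(18): 19·(18−4)=266≡6 → g
p(15): 19·(15−4)=209≡1 → b
b(1): 19·(1−4)=-57≡21 → v
b(1): 19·(1−4)=-57≡21 → v
z(25): 19·(25−4)=399≡9 → j
o(14): 19·(14−4)=190≡8 → i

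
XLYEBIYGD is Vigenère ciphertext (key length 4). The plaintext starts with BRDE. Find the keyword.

WUVA

Subtract each crib letter from the matching ciphertext letter (mod 26):
X(23)−B(1)=22 → W
L(11)−R(17)=-6≡20 → U
Y(24)−D(3)=21 → V
E(4)−E(4)=0 → A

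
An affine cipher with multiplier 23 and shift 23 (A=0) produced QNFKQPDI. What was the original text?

The inverse of 23 mod 26 is 17, since 23·17=391≡1. Apply D(y)=17·(y−23) mod 26:
Q(16): 17·(16−23)=-119≡11 → L
N(13): 17·(13−23)=-170≡12 → M
F(5): 17·(5−23)=-306≡6 → G
K(10): 17·(10−23)=-221≡13 → N
Q(16): 17·(16−23)=-119≡11 → L
P(15): 17·(15−23)=-136≡20 → U
D(3): 17·(3−23)=-340≡24 → Y
I(8): 17·(8−23)=-255≡5 → F

LMGNLUYF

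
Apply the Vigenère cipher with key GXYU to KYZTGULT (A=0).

Repeat the key across the message: GXYUGXYU
K(10)+G(6): 16 → Q
Y(24)+X(23): 47≡21 → V
Z(25)+Y(24): 49≡23 → X
T(19)+U(20): 39≡13 → N
G(6)+G(6): 12 → M
U(20)+X(23): 43≡17 → R
L(11)+Y(24): 35≡9 → J
T(19)+U(20): 39≡13 → N

QVXNMRJN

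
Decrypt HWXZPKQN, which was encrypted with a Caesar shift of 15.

SHIKAVBY

H(7): 7−15=-8≡18 → S
W(22): 22−15=7 → H
X(23): 23−15=8 → I
Z(25): 25−15=10 → K
P(15): 15−15=0 → A
K(10): 10−15=-5≡21 → V
Q(16): 16−15=1 → B
N(13): 13−15=-2≡24 → Y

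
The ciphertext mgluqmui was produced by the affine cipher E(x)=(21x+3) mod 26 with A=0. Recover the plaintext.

The inverse of 21 mod 26 is 5, since 21·5=105≡1. Apply D(y)=5·(y−3) mod 26:
m(12): 5·(12−3)=45≡19 → t
g(6): 5·(6−3)=15 → p
l(11): 5·(11−3)=40≡14 → o
u(20): 5·(20−3)=85≡7 → h
q(16): 5·(16−3)=65≡13 → n
m(12): 5·(12−3)=45≡19 → t
u(20): 5·(20−3)=85≡7 → h
i(8): 5·(8−3)=25 → z

tpohnthz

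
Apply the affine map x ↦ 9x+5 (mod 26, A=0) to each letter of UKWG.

U(20): 9·20+5=185≡3 → D
K(10): 9·10+5=95≡17 → R
W(22): 9·22+5=203≡21 → V
G(6): 9·6+5=59≡7 → H

DRVH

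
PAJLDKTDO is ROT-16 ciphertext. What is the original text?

ZKTVNUDNY

P(15): 15−16=-1≡25 → Z
A(0): 0−16=-16≡10 → K
J(9): 9−16=-7≡19 → T
L(11): 11−16=-5≡21 → V
D(3): 3−16=-13≡13 → N
K(10): 10−16=-6≡20 → U
T(19): 19−16=3 → D
D(3): 3−16=-13≡13 → N
O(14): 14−16=-2≡24 → Y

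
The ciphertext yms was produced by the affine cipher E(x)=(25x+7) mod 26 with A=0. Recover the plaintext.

The inverse of 25 mod 26 is 25, since 25·25=625≡1. Apply D(y)=25·(y−7) mod 26:
y(24): 25·(24−7)=425≡9 → j
m(12): 25·(12−7)=125≡21 → v
s(18): 25·(18−7)=275≡15 → p

jvp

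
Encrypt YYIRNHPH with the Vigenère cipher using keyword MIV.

KGDDVCBP

Repeat the key across the message: MIVMIVMI
Y(24)+M(12): 36≡10 → K
Y(24)+I(8): 32≡6 → G
I(8)+V(21): 29≡3 → D
R(17)+M(12): 29≡3 → D
N(13)+I(8): 21 → V
H(7)+V(21): 28≡2 → C
P(15)+M(12): 27≡1 → B
H(7)+I(8): 15 → P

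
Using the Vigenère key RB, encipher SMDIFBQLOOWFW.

Repeat the key across the message: RBRBRBRBRBRBR
S(18)+R(17): 35≡9 → J
M(12)+B(1): 13 → N
D(3)+R(17): 20 → U
I(8)+B(1): 9 → J
F(5)+R(17): 22 → W
B(1)+B(1): 2 → C
Q(16)+R(17): 33≡7 → H
L(11)+B(1): 12 → M
O(14)+R(17): 31≡5 → F
O(14)+B(1): 15 → P
W(22)+R(17): 39≡13 → N
F(5)+B(1): 6 → G
W(22)+R(17): 39≡13 → N

JNUJWCHMFPNGN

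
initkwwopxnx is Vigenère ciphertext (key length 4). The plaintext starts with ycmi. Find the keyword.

klwl

Subtract each crib letter from the matching ciphertext letter (mod 26):
i(8)−y(24)=-16≡10 → k
n(13)−c(2)=11 → l
i(8)−m(12)=-4≡22 → w
t(19)−i(8)=11 → l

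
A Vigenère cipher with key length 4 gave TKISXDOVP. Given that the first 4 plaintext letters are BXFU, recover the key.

Subtract each crib letter from the matching ciphertext letter (mod 26):
T(19)−B(1)=18 → S
K(10)−X(23)=-13≡13 → N
I(8)−F(5)=3 → D
S(18)−U(20)=-2≡24 → Y

SNDY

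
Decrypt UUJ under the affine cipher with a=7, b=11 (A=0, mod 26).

FFW

The inverse of 7 mod 26 is 15, since 7·15=105≡1. Apply D(y)=15·(y−11) mod 26:
U(20): 15·(20−11)=135≡5 → F
U(20): 15·(20−11)=135≡5 → F
J(9): 15·(9−11)=-30≡22 → W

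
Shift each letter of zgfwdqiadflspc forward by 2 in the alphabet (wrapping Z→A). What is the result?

z(25): 25+2=27≡1 → b
g(6): 6+2=8 → i
f(5): 5+2=7 → h
w(22): 22+2=24 → y
d(3): 3+2=5 → f
q(16): 16+2=18 → s
i(8): 8+2=10 → k
a(0): 0+2=2 → c
d(3): 3+2=5 → f
f(5): 5+2=7 → h
l(11): 11+2=13 → n
s(18): 18+2=20 → u
p(15): 15+2=17 → r
c(2): 2+2=4 → e

bihyfskcfhnure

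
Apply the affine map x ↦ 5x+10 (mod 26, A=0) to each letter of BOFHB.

PCJTP

B(1): 5·1+10=15 → P
O(14): 5·14+10=80≡2 → C
F(5): 5·5+10=35≡9 → J
H(7): 5·7+10=45≡19 → T
B(1): 5·1+10=15 → P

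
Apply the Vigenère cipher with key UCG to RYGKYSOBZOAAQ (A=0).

LAMEAYIDFICGK

Repeat the key across the message: UCGUCGUCGUCGU
R(17)+U(20): 37≡11 → L
Y(24)+C(2): 26≡0 → A
G(6)+G(6): 12 → M
K(10)+U(20): 30≡4 → E
Y(24)+C(2): 26≡0 → A
S(18)+G(6): 24 → Y
O(14)+U(20): 34≡8 → I
B(1)+C(2): 3 → D
Z(25)+G(6): 31≡5 → F
O(14)+U(20): 34≡8 → I
A(0)+C(2): 2 → C
A(0)+G(6): 6 → G
Q(16)+U(20): 36≡10 → K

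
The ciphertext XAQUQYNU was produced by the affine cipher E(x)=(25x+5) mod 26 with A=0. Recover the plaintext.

IFPLPHSL

The inverse of 25 mod 26 is 25, since 25·25=625≡1. Apply D(y)=25·(y−5) mod 26:
X(23): 25·(23−5)=450≡8 → I
A(0): 25·(0−5)=-125≡5 → F
Q(16): 25·(16−5)=275≡15 → P
U(20): 25·(20−5)=375≡11 → L
Q(16): 25·(16−5)=275≡15 → P
Y(24): 25·(24−5)=475≡7 → H
N(13): 25·(13−5)=200≡18 → S
U(20): 25·(20−5)=375≡11 → L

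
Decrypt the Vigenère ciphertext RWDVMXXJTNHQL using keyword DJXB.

ONGUJOAIQEKPI

Repeat the key across the ciphertext: DJXBDJXBDJXBD
R(17)−D(3): 14 → O
W(22)−J(9): 13 → N
D(3)−X(23): -20≡6 → G
V(21)−B(1): 20 → U
M(12)−D(3): 9 → J
X(23)−J(9): 14 → O
X(23)−X(23): 0 → A
J(9)−B(1): 8 → I
T(19)−D(3): 16 → Q
N(13)−J(9): 4 → E
H(7)−X(23): -16≡10 → K
Q(16)−B(1): 15 → P
L(11)−D(3): 8 → I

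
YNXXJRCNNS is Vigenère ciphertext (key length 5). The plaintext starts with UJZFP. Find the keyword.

EEYSU

Subtract each crib letter from the matching ciphertext letter (mod 26):
Y(24)−U(20)=4 → E
N(13)−J(9)=4 → E
X(23)−Z(25)=-2≡24 → Y
X(23)−F(5)=18 → S
J(9)−P(15)=-6≡20 → U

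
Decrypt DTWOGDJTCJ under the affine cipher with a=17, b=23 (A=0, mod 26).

IMDBZIQMLQ

The inverse of 17 mod 26 is 23, since 17·23=391≡1. Apply D(y)=23·(y−23) mod 26:
D(3): 23·(3−23)=-460≡8 → I
T(19): 23·(19−23)=-92≡12 → M
W(22): 23·(22−23)=-23≡3 → D
O(14): 23·(14−23)=-207≡1 → B
G(6): 23·(6−23)=-391≡25 → Z
D(3): 23·(3−23)=-460≡8 → I
J(9): 23·(9−23)=-322≡16 → Q
T(19): 23·(19−23)=-92≡12 → M
C(2): 23·(2−23)=-483≡11 → L
J(9): 23·(9−23)=-322≡16 → Q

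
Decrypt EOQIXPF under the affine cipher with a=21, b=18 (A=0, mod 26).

IGQCZLN

The inverse of 21 mod 26 is 5, since 21·5=105≡1. Apply D(y)=5·(y−18) mod 26:
E(4): 5·(4−18)=-70≡8 → I
O(14): 5·(14−18)=-20≡6 → G
Q(16): 5·(16−18)=-10≡16 → Q
I(8): 5·(8−18)=-50≡2 → C
X(23): 5·(23−18)=25 → Z
P(15): 5·(15−18)=-15≡11 → L
F(5): 5·(5−18)=-65≡13 → N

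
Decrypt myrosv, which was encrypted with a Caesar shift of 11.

m(12): 12−11=1 → b
y(24): 24−11=13 → n
r(17): 17−11=6 → g
o(14): 14−11=3 → d
s(18): 18−11=7 → h
v(21): 21−11=10 → k

bngdhk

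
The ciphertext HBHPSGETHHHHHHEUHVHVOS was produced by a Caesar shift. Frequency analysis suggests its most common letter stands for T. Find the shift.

14

The most frequent ciphertext letter is H (appears 10 times).
H is position 7; T is position 19.
Shift = -12≡14.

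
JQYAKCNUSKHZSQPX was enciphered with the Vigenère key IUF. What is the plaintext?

BWTSQXFANCNUKWKP

Repeat the key across the ciphertext: IUFIUFIUFIUFIUFI
J(9)−I(8): 1 → B
Q(16)−U(20): -4≡22 → W
Y(24)−F(5): 19 → T
A(0)−I(8): -8≡18 → S
K(10)−U(20): -10≡16 → Q
C(2)−F(5): -3≡23 → X
N(13)−I(8): 5 → F
U(20)−U(20): 0 → A
S(18)−F(5): 13 → N
K(10)−I(8): 2 → C
H(7)−U(20): -13≡13 → N
Z(25)−F(5): 20 → U
S(18)−I(8): 10 → K
Q(16)−U(20): -4≡22 → W
P(15)−F(5): 10 → K
X(23)−I(8): 15 → P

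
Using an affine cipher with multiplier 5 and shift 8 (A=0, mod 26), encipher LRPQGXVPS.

LPFKMTJFU

L(11): 5·11+8=63≡11 → L
R(17): 5·17+8=93≡15 → P
P(15): 5·15+8=83≡5 → F
Q(16): 5·16+8=88≡10 → K
G(6): 5·6+8=38≡12 → M
X(23): 5·23+8=123≡19 → T
V(21): 5·21+8=113≡9 → J
P(15): 5·15+8=83≡5 → F
S(18): 5·18+8=98≡20 → U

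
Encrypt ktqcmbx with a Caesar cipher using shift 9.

k(10): 10+9=19 → t
t(19): 19+9=28≡2 → c
q(16): 16+9=25 → z
c(2): 2+9=11 → l
m(12): 12+9=21 → v
b(1): 1+9=10 → k
x(23): 23+9=32≡6 → g

tczlvkg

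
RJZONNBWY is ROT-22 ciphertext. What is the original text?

VNDSRRFAC

R(17): 17−22=-5≡21 → V
J(9): 9−22=-13≡13 → N
Z(25): 25−22=3 → D
O(14): 14−22=-8≡18 → S
N(13): 13−22=-9≡17 → R
N(13): 13−22=-9≡17 → R
B(1): 1−22=-21≡5 → F
W(22): 22−22=0 → A
Y(24): 24−22=2 → C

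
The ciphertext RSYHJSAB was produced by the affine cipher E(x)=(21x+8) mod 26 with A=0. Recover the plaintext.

The inverse of 21 mod 26 is 5, since 21·5=105≡1. Apply D(y)=5·(y−8) mod 26:
R(17): 5·(17−8)=45≡19 → T
S(18): 5·(18−8)=50≡24 → Y
Y(24): 5·(24−8)=80≡2 → C
H(7): 5·(7−8)=-5≡21 → V
J(9): 5·(9−8)=5 → F
S(18): 5·(18−8)=50≡24 → Y
A(0): 5·(0−8)=-40≡12 → M
B(1): 5·(1−8)=-35≡17 → R

TYCVFYMR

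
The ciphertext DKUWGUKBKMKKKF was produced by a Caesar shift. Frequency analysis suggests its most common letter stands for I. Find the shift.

The most frequent ciphertext letter is K (appears 6 times).
K is position 10; I is position 8.
Shift = 2.

2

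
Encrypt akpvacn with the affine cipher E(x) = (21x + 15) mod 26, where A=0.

a(0): 21·0+15=15 → p
k(10): 21·10+15=225≡17 → r
p(15): 21·15+15=330≡18 → s
v(21): 21·21+15=456≡14 → o
a(0): 21·0+15=15 → p
c(2): 21·2+15=57≡5 → f
n(13): 21·13+15=288≡2 → c

prsopfc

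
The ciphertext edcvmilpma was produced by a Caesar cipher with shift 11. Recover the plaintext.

e(4): 4−11=-7≡19 → t
d(3): 3−11=-8≡18 → s
c(2): 2−11=-9≡17 → r
v(21): 21−11=10 → k
m(12): 12−11=1 → b
i(8): 8−11=-3≡23 → x
l(11): 11−11=0 → a
p(15): 15−11=4 → e
m(12): 12−11=1 → b
a(0): 0−11=-11≡15 → p

tsrkbxaebp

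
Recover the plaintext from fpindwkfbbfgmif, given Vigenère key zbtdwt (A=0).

Repeat the key across the ciphertext: zbtdwtzbtdwtzbt
f(5)−z(25): -20≡6 → g
p(15)−b(1): 14 → o
i(8)−t(19): -11≡15 → p
n(13)−d(3): 10 → k
d(3)−w(22): -19≡7 → h
w(22)−t(19): 3 → d
k(10)−z(25): -15≡11 → l
f(5)−b(1): 4 → e
b(1)−t(19): -18≡8 → i
b(1)−d(3): -2≡24 → y
f(5)−w(22): -17≡9 → j
g(6)−t(19): -13≡13 → n
m(12)−z(25): -13≡13 → n
i(8)−b(1): 7 → h
f(5)−t(19): -14≡12 → m

gopkhdleiyjnnhm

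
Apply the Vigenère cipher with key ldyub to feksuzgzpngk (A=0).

Repeat the key across the message: ldyubldyubld
f(5)+l(11): 16 → q
e(4)+d(3): 7 → h
k(10)+y(24): 34≡8 → i
s(18)+u(20): 38≡12 → m
u(20)+b(1): 21 → v
z(25)+l(11): 36≡10 → k
g(6)+d(3): 9 → j
z(25)+y(24): 49≡23 → x
p(15)+u(20): 35≡9 → j
n(13)+b(1): 14 → o
g(6)+l(11): 17 → r
k(10)+d(3): 13 → n

qhimvkjxjorn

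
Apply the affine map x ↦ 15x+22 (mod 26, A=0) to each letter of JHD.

J(9): 15·9+22=157≡1 → B
H(7): 15·7+22=127≡23 → X
D(3): 15·3+22=67≡15 → P

BXP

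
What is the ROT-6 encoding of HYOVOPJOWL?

NEUBUVPUCR

H(7): 7+6=13 → N
Y(24): 24+6=30≡4 → E
O(14): 14+6=20 → U
V(21): 21+6=27≡1 → B
O(14): 14+6=20 → U
P(15): 15+6=21 → V
J(9): 9+6=15 → P
O(14): 14+6=20 → U
W(22): 22+6=28≡2 → C
L(11): 11+6=17 → R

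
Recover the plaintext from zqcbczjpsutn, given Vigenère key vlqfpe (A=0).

Repeat the key across the ciphertext: vlqfpevlqfpe
z(25)−v(21): 4 → e
q(16)−l(11): 5 → f
c(2)−q(16): -14≡12 → m
b(1)−f(5): -4≡22 → w
c(2)−p(15): -13≡13 → n
z(25)−e(4): 21 → v
j(9)−v(21): -12≡14 → o
p(15)−l(11): 4 → e
s(18)−q(16): 2 → c
u(20)−f(5): 15 → p
t(19)−p(15): 4 → e
n(13)−e(4): 9 → j

efmwnvoecpej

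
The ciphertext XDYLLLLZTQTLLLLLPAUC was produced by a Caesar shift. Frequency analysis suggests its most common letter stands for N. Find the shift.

24

The most frequent ciphertext letter is L (appears 9 times).
L is position 11; N is position 13.
Shift = -2≡24.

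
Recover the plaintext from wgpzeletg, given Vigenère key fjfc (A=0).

rxkxzczrb

Repeat the key across the ciphertext: fjfcfjfcf
w(22)−f(5): 17 → r
g(6)−j(9): -3≡23 → x
p(15)−f(5): 10 → k
z(25)−c(2): 23 → x
e(4)−f(5): -1≡25 → z
l(11)−j(9): 2 → c
e(4)−f(5): -1≡25 → z
t(19)−c(2): 17 → r
g(6)−f(5): 1 → b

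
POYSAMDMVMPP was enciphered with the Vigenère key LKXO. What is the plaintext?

Repeat the key across the ciphertext: LKXOLKXOLKXO
P(15)−L(11): 4 → E
O(14)−K(10): 4 → E
Y(24)−X(23): 1 → B
S(18)−O(14): 4 → E
A(0)−L(11): -11≡15 → P
M(12)−K(10): 2 → C
D(3)−X(23): -20≡6 → G
M(12)−O(14): -2≡24 → Y
V(21)−L(11): 10 → K
M(12)−K(10): 2 → C
P(15)−X(23): -8≡18 → S
P(15)−O(14): 1 → B

EEBEPCGYKCSB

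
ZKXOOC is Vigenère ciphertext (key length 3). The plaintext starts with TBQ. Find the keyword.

GJH

Subtract each crib letter from the matching ciphertext letter (mod 26):
Z(25)−T(19)=6 → G
K(10)−B(1)=9 → J
X(23)−Q(16)=7 → H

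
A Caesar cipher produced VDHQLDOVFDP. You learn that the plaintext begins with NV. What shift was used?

From the crib: V(21)−N(13)=8, so the shift is 8.

8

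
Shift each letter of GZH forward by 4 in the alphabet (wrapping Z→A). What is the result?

KDL

G(6): 6+4=10 → K
Z(25): 25+4=29≡3 → D
H(7): 7+4=11 → L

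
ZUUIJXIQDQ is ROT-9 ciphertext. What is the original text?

Z(25): 25−9=16 → Q
U(20): 20−9=11 → L
U(20): 20−9=11 → L
I(8): 8−9=-1≡25 → Z
J(9): 9−9=0 → A
X(23): 23−9=14 → O
I(8): 8−9=-1≡25 → Z
Q(16): 16−9=7 → H
D(3): 3−9=-6≡20 → U
Q(16): 16−9=7 → H

QLLZAOZHUH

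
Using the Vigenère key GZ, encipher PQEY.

Repeat the key across the message: GZGZ
P(15)+G(6): 21 → V
Q(16)+Z(25): 41≡15 → P
E(4)+G(6): 10 → K
Y(24)+Z(25): 49≡23 → X

VPKX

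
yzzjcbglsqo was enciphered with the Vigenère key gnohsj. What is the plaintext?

Repeat the key across the ciphertext: gnohsjgnohs
y(24)−g(6): 18 → s
z(25)−n(13): 12 → m
z(25)−o(14): 11 → l
j(9)−h(7): 2 → c
c(2)−s(18): -16≡10 → k
b(1)−j(9): -8≡18 → s
g(6)−g(6): 0 → a
l(11)−n(13): -2≡24 → y
s(18)−o(14): 4 → e
q(16)−h(7): 9 → j
o(14)−s(18): -4≡22 → w

smlcksayejw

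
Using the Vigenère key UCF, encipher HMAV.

Repeat the key across the message: UCFU
H(7)+U(20): 27≡1 → B
M(12)+C(2): 14 → O
A(0)+F(5): 5 → F
V(21)+U(20): 41≡15 → P

BOFP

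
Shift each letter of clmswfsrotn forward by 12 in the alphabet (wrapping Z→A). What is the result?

c(2): 2+12=14 → o
l(11): 11+12=23 → x
m(12): 12+12=24 → y
s(18): 18+12=30≡4 → e
w(22): 22+12=34≡8 → i
f(5): 5+12=17 → r
s(18): 18+12=30≡4 → e
r(17): 17+12=29≡3 → d
o(14): 14+12=26≡0 → a
t(19): 19+12=31≡5 → f
n(13): 13+12=25 → z

oxyeiredafz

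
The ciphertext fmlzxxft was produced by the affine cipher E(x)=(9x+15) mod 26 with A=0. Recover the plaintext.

The inverse of 9 mod 26 is 3, since 9·3=27≡1. Apply D(y)=3·(y−15) mod 26:
f(5): 3·(5−15)=-30≡22 → w
m(12): 3·(12−15)=-9≡17 → r
l(11): 3·(11−15)=-12≡14 → o
z(25): 3·(25−15)=30≡4 → e
x(23): 3·(23−15)=24 → y
x(23): 3·(23−15)=24 → y
f(5): 3·(5−15)=-30≡22 → w
t(19): 3·(19−15)=12 → m

wroeyywm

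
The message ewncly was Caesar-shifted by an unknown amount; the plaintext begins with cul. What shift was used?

2

From the crib: e(4)−c(2)=2, so the shift is 2.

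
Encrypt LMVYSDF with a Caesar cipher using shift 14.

L(11): 11+14=25 → Z
M(12): 12+14=26≡0 → A
V(21): 21+14=35≡9 → J
Y(24): 24+14=38≡12 → M
S(18): 18+14=32≡6 → G
D(3): 3+14=17 → R
F(5): 5+14=19 → T

ZAJMGRT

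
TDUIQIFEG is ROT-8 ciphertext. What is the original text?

LVMAIAXWY

T(19): 19−8=11 → L
D(3): 3−8=-5≡21 → V
U(20): 20−8=12 → M
I(8): 8−8=0 → A
Q(16): 16−8=8 → I
I(8): 8−8=0 → A
F(5): 5−8=-3≡23 → X
E(4): 4−8=-4≡22 → W
G(6): 6−8=-2≡24 → Y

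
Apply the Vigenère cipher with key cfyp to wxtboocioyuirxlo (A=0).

ycrqqtaxqdsxtcjd

Repeat the key across the message: cfypcfypcfypcfyp
w(22)+c(2): 24 → y
x(23)+f(5): 28≡2 → c
t(19)+y(24): 43≡17 → r
b(1)+p(15): 16 → q
o(14)+c(2): 16 → q
o(14)+f(5): 19 → t
c(2)+y(24): 26≡0 → a
i(8)+p(15): 23 → x
o(14)+c(2): 16 → q
y(24)+f(5): 29≡3 → d
u(20)+y(24): 44≡18 → s
i(8)+p(15): 23 → x
r(17)+c(2): 19 → t
x(23)+f(5): 28≡2 → c
l(11)+y(24): 35≡9 → j
o(14)+p(15): 29≡3 → d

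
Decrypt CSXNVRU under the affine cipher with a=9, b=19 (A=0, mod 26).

BXMIGUD

The inverse of 9 mod 26 is 3, since 9·3=27≡1. Apply D(y)=3·(y−19) mod 26:
C(2): 3·(2−19)=-51≡1 → B
S(18): 3·(18−19)=-3≡23 → X
X(23): 3·(23−19)=12 → M
N(13): 3·(13−19)=-18≡8 → I
V(21): 3·(21−19)=6 → G
R(17): 3·(17−19)=-6≡20 → U
U(20): 3·(20−19)=3 → D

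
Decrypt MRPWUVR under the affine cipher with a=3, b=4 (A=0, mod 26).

UNVGOXN

The inverse of 3 mod 26 is 9, since 3·9=27≡1. Apply D(y)=9·(y−4) mod 26:
M(12): 9·(12−4)=72≡20 → U
R(17): 9·(17−4)=117≡13 → N
P(15): 9·(15−4)=99≡21 → V
W(22): 9·(22−4)=162≡6 → G
U(20): 9·(20−4)=144≡14 → O
V(21): 9·(21−4)=153≡23 → X
R(17): 9·(17−4)=117≡13 → N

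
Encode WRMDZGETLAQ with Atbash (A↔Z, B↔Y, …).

DINWATVGOZJ

W(22) → D(3)
R(17) → I(8)
M(12) → N(13)
D(3) → W(22)
Z(25) → A(0)
G(6) → T(19)
E(4) → V(21)
T(19) → G(6)
L(11) → O(14)
A(0) → Z(25)
Q(16) → J(9)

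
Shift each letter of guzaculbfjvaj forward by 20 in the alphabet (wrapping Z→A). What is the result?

g(6): 6+20=26≡0 → a
u(20): 20+20=40≡14 → o
z(25): 25+20=45≡19 → t
a(0): 0+20=20 → u
c(2): 2+20=22 → w
u(20): 20+20=40≡14 → o
l(11): 11+20=31≡5 → f
b(1): 1+20=21 → v
f(5): 5+20=25 → z
j(9): 9+20=29≡3 → d
v(21): 21+20=41≡15 → p
a(0): 0+20=20 → u
j(9): 9+20=29≡3 → d

aotuwofvzdpud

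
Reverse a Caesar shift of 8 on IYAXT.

I(8): 8−8=0 → A
Y(24): 24−8=16 → Q
A(0): 0−8=-8≡18 → S
X(23): 23−8=15 → P
T(19): 19−8=11 → L

AQSPL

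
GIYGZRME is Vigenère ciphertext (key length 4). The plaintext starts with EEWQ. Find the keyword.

CECQ

Subtract each crib letter from the matching ciphertext letter (mod 26):
G(6)−E(4)=2 → C
I(8)−E(4)=4 → E
Y(24)−W(22)=2 → C
G(6)−Q(16)=-10≡16 → Q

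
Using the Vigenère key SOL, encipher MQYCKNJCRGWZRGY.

Repeat the key across the message: SOLSOLSOLSOLSOL
M(12)+S(18): 30≡4 → E
Q(16)+O(14): 30≡4 → E
Y(24)+L(11): 35≡9 → J
C(2)+S(18): 20 → U
K(10)+O(14): 24 → Y
N(13)+L(11): 24 → Y
J(9)+S(18): 27≡1 → B
C(2)+O(14): 16 → Q
R(17)+L(11): 28≡2 → C
G(6)+S(18): 24 → Y
W(22)+O(14): 36≡10 → K
Z(25)+L(11): 36≡10 → K
R(17)+S(18): 35≡9 → J
G(6)+O(14): 20 → U
Y(24)+L(11): 35≡9 → J

EEJUYYBQCYKKJUJ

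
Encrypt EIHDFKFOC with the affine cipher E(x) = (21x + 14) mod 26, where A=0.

UAFZPQPWE

E(4): 21·4+14=98≡20 → U
I(8): 21·8+14=182≡0 → A
H(7): 21·7+14=161≡5 → F
D(3): 21·3+14=77≡25 → Z
F(5): 21·5+14=119≡15 → P
K(10): 21·10+14=224≡16 → Q
F(5): 21·5+14=119≡15 → P
O(14): 21·14+14=308≡22 → W
C(2): 21·2+14=56≡4 → E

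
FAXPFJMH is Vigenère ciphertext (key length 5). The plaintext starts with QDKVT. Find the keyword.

Subtract each crib letter from the matching ciphertext letter (mod 26):
F(5)−Q(16)=-11≡15 → P
A(0)−D(3)=-3≡23 → X
X(23)−K(10)=13 → N
P(15)−V(21)=-6≡20 → U
F(5)−T(19)=-14≡12 → M

PXNUM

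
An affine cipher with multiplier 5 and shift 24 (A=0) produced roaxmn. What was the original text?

The inverse of 5 mod 26 is 21, since 5·21=105≡1. Apply D(y)=21·(y−24) mod 26:
r(17): 21·(17−24)=-147≡9 → j
o(14): 21·(14−24)=-210≡24 → y
a(0): 21·(0−24)=-504≡16 → q
x(23): 21·(23−24)=-21≡5 → f
m(12): 21·(12−24)=-252≡8 → i
n(13): 21·(13−24)=-231≡3 → d

jyqfid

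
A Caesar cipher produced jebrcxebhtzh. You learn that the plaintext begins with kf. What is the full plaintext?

From the crib: j(9)−k(10)=-1≡25, so the shift is 25.
Subtract 25 from each ciphertext letter:
j(9): 9−25=-16≡10 → k
e(4): 4−25=-21≡5 → f
b(1): 1−25=-24≡2 → c
r(17): 17−25=-8≡18 → s
c(2): 2−25=-23≡3 → d
x(23): 23−25=-2≡24 → y
e(4): 4−25=-21≡5 → f
b(1): 1−25=-24≡2 → c
h(7): 7−25=-18≡8 → i
t(19): 19−25=-6≡20 → u
z(25): 25−25=0 → a
h(7): 7−25=-18≡8 → i

kfcsdyfciuai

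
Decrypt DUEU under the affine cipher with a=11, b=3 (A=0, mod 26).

ALTL

The inverse of 11 mod 26 is 19, since 11·19=209≡1. Apply D(y)=19·(y−3) mod 26:
D(3): 19·(3−3)=0 → A
U(20): 19·(20−3)=323≡11 → L
E(4): 19·(4−3)=19 → T
U(20): 19·(20−3)=323≡11 → L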